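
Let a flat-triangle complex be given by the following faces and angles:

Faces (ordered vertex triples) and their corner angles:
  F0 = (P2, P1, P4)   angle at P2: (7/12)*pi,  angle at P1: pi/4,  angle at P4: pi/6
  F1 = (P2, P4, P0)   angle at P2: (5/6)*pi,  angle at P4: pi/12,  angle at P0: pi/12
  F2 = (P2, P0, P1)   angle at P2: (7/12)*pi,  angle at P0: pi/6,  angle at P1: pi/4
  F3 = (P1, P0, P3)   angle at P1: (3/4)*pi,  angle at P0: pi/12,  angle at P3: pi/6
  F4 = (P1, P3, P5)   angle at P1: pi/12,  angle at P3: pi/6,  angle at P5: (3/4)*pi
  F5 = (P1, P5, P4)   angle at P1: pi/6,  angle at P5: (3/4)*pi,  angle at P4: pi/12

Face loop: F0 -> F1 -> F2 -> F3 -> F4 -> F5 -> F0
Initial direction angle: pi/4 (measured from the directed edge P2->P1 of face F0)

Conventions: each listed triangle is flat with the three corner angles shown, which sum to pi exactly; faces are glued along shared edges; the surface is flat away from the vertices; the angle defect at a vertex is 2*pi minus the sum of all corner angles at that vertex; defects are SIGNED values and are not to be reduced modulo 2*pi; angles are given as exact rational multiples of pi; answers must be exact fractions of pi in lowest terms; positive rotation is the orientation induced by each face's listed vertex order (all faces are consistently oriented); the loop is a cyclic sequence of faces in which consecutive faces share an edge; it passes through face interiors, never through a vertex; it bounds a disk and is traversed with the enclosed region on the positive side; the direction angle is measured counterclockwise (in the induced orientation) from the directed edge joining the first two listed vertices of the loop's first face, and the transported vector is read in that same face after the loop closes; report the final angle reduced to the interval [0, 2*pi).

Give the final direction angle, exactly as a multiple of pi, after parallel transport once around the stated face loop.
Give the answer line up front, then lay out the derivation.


Answer: final direction angle = (3/4)*pi

enclosed vertex P1: corner angles sum to (3/2)*pi, defect = 2*pi - (3/2)*pi = pi/2
enclosed vertex P2: corner angles sum to 2*pi, defect = 2*pi - 2*pi = 0
summing the enclosed defects onto the initial angle, mod 2*pi in the induced orientation:
final angle = pi/4 + pi/2 = (3/4)*pi (mod 2*pi)


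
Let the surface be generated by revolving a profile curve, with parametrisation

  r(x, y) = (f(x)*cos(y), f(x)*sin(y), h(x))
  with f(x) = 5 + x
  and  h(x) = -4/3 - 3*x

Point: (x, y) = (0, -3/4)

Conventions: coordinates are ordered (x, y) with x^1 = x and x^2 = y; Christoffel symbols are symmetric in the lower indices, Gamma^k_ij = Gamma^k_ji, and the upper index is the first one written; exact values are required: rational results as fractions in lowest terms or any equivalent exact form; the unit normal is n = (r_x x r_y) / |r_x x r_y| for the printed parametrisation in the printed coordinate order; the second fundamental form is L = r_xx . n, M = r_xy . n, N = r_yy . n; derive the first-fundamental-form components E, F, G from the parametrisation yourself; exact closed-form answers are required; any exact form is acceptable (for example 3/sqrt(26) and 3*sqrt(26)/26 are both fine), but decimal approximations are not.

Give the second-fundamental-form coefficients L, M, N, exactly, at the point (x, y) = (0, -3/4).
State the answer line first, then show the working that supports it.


Answer: L = 0, M = 0, N = -3*sqrt(10)/2

f = 5, f' = 1, f'' = 0, h' = -3, h'' = 0
E = 10, F = 0, G = 25; answer radicand W^2 = 10
unnormalised second-form numerators: l = 0, m = 0, n = -15; L = l/sqrt(10), and similarly M = m/sqrt(W^2), N = n/sqrt(W^2)


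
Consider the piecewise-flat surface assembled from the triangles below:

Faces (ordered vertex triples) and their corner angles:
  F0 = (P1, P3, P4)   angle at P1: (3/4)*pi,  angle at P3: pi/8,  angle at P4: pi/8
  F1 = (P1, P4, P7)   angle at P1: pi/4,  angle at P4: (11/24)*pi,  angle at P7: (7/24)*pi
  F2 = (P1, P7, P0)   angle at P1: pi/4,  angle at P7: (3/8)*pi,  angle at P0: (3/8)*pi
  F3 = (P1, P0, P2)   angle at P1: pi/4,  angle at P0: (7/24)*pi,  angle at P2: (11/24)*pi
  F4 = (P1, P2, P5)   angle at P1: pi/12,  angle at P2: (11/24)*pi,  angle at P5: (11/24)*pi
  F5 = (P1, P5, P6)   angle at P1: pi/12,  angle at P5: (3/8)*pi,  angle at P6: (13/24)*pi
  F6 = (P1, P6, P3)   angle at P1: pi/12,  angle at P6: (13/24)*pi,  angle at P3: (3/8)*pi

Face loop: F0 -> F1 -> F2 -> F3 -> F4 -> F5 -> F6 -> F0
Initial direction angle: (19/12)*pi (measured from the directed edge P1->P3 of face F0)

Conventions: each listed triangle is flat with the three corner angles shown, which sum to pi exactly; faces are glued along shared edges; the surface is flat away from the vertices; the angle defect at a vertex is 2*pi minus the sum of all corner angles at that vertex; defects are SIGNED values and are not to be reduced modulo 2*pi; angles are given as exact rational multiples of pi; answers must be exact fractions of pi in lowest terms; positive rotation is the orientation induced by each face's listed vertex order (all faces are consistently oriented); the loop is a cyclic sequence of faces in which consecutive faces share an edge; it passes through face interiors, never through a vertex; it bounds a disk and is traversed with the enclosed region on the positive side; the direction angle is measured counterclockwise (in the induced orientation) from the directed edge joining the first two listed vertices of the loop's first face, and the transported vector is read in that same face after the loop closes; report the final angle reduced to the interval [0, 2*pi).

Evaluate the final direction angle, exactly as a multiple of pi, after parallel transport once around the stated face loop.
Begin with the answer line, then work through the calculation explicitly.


Answer: final direction angle = (11/6)*pi

enclosed vertex P1: corner angles sum to (7/4)*pi, defect = 2*pi - (7/4)*pi = pi/4
transport around the loop rotates by the sum of enclosed defects; add to the initial angle mod 2*pi
final angle = (19/12)*pi + pi/4 = (11/6)*pi (mod 2*pi)


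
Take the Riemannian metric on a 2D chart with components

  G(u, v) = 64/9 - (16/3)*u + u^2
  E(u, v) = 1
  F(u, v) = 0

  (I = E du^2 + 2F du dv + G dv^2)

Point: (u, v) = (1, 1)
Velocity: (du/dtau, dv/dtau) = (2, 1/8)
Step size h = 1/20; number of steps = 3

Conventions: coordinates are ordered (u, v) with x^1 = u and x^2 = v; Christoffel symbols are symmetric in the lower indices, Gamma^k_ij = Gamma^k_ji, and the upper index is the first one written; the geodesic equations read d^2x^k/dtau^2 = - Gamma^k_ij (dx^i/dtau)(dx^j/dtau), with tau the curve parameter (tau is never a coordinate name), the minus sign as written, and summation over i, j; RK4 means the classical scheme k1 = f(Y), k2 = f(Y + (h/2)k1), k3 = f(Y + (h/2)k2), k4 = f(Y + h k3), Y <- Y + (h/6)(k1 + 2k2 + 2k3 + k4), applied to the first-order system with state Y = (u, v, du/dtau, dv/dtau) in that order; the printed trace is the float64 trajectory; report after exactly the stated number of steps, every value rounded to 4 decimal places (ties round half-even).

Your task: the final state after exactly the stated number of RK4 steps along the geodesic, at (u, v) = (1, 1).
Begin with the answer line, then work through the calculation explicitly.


Answer: u = 1.2996, v = 1.0229, du/dtau = 1.9947, dv/dtau = 0.1858

f(Y) = (du/dtau, dv/dtau, -Gamma^u_ij Y'^i Y'^j, -Gamma^v_ij Y'^i Y'^j) with the Gammas evaluated at the stage position; h = 0.050000; intermediate values shown to 6 dp
step 0: u = 1.0000, v = 1.0000, du/dtau = 2.0000, dv/dtau = 0.1250
step 1:
  k1: at (u, v) = (1.000000, 1.000000), (du/dtau, dv/dtau) = (2.000000, 0.125000); Gamma_uuu = 0.000000, Gamma_uuv = 0.000000, Gamma_uvv = 1.666667, Gamma_vuu = 0.000000, Gamma_vuv = -0.600000, Gamma_vvv = 0.000000; k1 = (2.000000, 0.125000, -0.026042, 0.300000)
  k2: at (u, v) = (1.050000, 1.003125), (du/dtau, dv/dtau) = (1.999349, 0.132500); Gamma_uuu = 0.000000, Gamma_uuv = 0.000000, Gamma_uvv = 1.616667, Gamma_vuu = 0.000000, Gamma_vuv = -0.618557, Gamma_vvv = 0.000000; k2 = (1.999349, 0.132500, -0.028383, 0.327728)
  k3: at (u, v) = (1.049984, 1.003313), (du/dtau, dv/dtau) = (1.999290, 0.133193); Gamma_uuu = 0.000000, Gamma_uuv = 0.000000, Gamma_uvv = 1.616683, Gamma_vuu = 0.000000, Gamma_vuv = -0.618550, Gamma_vvv = 0.000000; k3 = (1.999290, 0.133193, -0.028681, 0.329430)
  k4: at (u, v) = (1.099965, 1.006660), (du/dtau, dv/dtau) = (1.998566, 0.141471); Gamma_uuu = 0.000000, Gamma_uuv = 0.000000, Gamma_uvv = 1.566702, Gamma_vuu = 0.000000, Gamma_vuv = -0.638283, Gamma_vvv = 0.000000; k4 = (1.998566, 0.141471, -0.031356, 0.360937)
  Y <- Y + (h/6)(k1 + 2k2 + 2k3 + k4): u = 1.1000, v = 1.0066, du/dtau = 1.9986, dv/dtau = 0.1415
step 2:
  k1: at (u, v) = (1.099965, 1.006649), (du/dtau, dv/dtau) = (1.998571, 0.141460); Gamma_uuu = 0.000000, Gamma_uuv = 0.000000, Gamma_uvv = 1.566701, Gamma_vuu = 0.000000, Gamma_vuv = -0.638284, Gamma_vvv = 0.000000; k1 = (1.998571, 0.141460, -0.031351, 0.360909)
  k2: at (u, v) = (1.149930, 1.010185), (du/dtau, dv/dtau) = (1.997787, 0.150483); Gamma_uuu = 0.000000, Gamma_uuv = 0.000000, Gamma_uvv = 1.516737, Gamma_vuu = 0.000000, Gamma_vuv = -0.659310, Gamma_vvv = 0.000000; k2 = (1.997787, 0.150483, -0.034347, 0.396421)
  k3: at (u, v) = (1.149910, 1.010411), (du/dtau, dv/dtau) = (1.997712, 0.151371); Gamma_uuu = 0.000000, Gamma_uuv = 0.000000, Gamma_uvv = 1.516757, Gamma_vuu = 0.000000, Gamma_vuv = -0.659302, Gamma_vvv = 0.000000; k3 = (1.997712, 0.151371, -0.034754, 0.398740)
  k4: at (u, v) = (1.199851, 1.014217), (du/dtau, dv/dtau) = (1.996833, 0.161397); Gamma_uuu = 0.000000, Gamma_uuv = 0.000000, Gamma_uvv = 1.466816, Gamma_vuu = 0.000000, Gamma_vuv = -0.681749, Gamma_vvv = 0.000000; k4 = (1.996833, 0.161397, -0.038209, 0.439433)
  Y <- Y + (h/6)(k1 + 2k2 + 2k3 + k4): u = 1.1999, v = 1.0142, du/dtau = 1.9968, dv/dtau = 0.1614
step 3:
  k1: at (u, v) = (1.199852, 1.014204), (du/dtau, dv/dtau) = (1.996839, 0.161383); Gamma_uuu = 0.000000, Gamma_uuv = 0.000000, Gamma_uvv = 1.466815, Gamma_vuu = 0.000000, Gamma_vuv = -0.681749, Gamma_vvv = 0.000000; k1 = (1.996839, 0.161383, -0.038202, 0.439395)
  k2: at (u, v) = (1.249773, 1.018238), (du/dtau, dv/dtau) = (1.995884, 0.172368); Gamma_uuu = 0.000000, Gamma_uuv = 0.000000, Gamma_uvv = 1.416894, Gamma_vuu = 0.000000, Gamma_vuv = -0.705769, Gamma_vvv = 0.000000; k2 = (1.995884, 0.172368, -0.042097, 0.485605)
  k3: at (u, v) = (1.249749, 1.018513), (du/dtau, dv/dtau) = (1.995787, 0.173523); Gamma_uuu = 0.000000, Gamma_uuv = 0.000000, Gamma_uvv = 1.416918, Gamma_vuu = 0.000000, Gamma_vuv = -0.705757, Gamma_vvv = 0.000000; k3 = (1.995787, 0.173523, -0.042664, 0.488828)
  k4: at (u, v) = (1.299641, 1.022880), (du/dtau, dv/dtau) = (1.994706, 0.185824); Gamma_uuu = 0.000000, Gamma_uuv = 0.000000, Gamma_uvv = 1.367025, Gamma_vuu = 0.000000, Gamma_vuv = -0.731515, Gamma_vvv = 0.000000; k4 = (1.994706, 0.185824, -0.047204, 0.542293)
  Y <- Y + (h/6)(k1 + 2k2 + 2k3 + k4): u = 1.2996, v = 1.0229, du/dtau = 1.9947, dv/dtau = 0.1858


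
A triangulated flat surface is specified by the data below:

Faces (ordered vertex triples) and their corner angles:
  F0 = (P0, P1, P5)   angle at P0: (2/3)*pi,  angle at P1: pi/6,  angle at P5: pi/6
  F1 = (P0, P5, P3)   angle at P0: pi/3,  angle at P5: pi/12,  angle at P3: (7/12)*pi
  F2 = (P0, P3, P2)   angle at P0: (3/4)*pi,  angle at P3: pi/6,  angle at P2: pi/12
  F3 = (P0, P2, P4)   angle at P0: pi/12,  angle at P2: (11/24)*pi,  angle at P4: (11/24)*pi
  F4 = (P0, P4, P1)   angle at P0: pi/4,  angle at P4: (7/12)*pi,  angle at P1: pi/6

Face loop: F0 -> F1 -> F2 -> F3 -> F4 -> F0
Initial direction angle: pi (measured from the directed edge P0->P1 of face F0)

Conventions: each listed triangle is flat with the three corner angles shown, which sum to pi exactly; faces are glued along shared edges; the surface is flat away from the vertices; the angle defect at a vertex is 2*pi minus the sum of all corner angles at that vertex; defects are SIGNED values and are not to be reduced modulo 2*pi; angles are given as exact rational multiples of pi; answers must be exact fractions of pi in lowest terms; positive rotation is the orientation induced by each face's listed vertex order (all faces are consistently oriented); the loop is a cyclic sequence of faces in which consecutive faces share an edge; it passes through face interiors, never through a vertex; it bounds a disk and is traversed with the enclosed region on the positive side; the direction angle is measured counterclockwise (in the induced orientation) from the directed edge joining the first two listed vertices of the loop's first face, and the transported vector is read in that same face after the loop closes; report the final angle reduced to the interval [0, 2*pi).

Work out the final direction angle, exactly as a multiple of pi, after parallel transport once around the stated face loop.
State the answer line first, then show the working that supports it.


Answer: final direction angle = (11/12)*pi

enclosed vertex P0: corner angles sum to (25/12)*pi, defect = 2*pi - (25/12)*pi = -pi/12
adding the enclosed defects to the starting angle (mod 2*pi, induced orientation) gives the holonomy
final angle = pi - pi/12 = (11/12)*pi (mod 2*pi)


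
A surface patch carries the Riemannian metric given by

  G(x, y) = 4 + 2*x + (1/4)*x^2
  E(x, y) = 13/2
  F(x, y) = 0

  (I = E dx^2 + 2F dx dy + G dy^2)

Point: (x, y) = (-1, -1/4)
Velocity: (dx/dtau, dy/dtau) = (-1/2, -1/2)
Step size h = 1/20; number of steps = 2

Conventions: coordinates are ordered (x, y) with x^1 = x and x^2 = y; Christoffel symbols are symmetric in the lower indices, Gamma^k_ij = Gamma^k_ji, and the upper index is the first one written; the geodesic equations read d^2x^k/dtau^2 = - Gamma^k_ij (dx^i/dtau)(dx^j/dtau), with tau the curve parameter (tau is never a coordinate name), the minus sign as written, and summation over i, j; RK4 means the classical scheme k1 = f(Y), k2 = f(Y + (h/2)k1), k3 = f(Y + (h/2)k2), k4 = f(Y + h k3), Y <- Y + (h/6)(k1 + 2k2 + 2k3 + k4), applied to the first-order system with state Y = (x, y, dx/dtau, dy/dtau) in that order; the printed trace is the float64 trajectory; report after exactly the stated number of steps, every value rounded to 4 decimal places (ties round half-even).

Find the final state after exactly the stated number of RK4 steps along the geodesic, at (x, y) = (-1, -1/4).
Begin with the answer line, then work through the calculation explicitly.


Answer: x = -1.0499, y = -0.3008, dx/dtau = -0.4970, dy/dtau = -0.5170

f(Y) = (dx/dtau, dy/dtau, -Gamma^x_ij Y'^i Y'^j, -Gamma^y_ij Y'^i Y'^j) with the Gammas evaluated at the stage position; h = 0.050000; intermediate values shown to 6 dp
step 0: x = -1.0000, y = -0.2500, dx/dtau = -0.5000, dy/dtau = -0.5000
step 1:
  k1: at (x, y) = (-1.000000, -0.250000), (dx/dtau, dy/dtau) = (-0.500000, -0.500000); Gamma_xxx = 0.000000, Gamma_xxy = 0.000000, Gamma_xyy = -0.115385, Gamma_yxx = 0.000000, Gamma_yxy = 0.333333, Gamma_yyy = 0.000000; k1 = (-0.500000, -0.500000, 0.028846, -0.166667)
  k2: at (x, y) = (-1.012500, -0.262500), (dx/dtau, dy/dtau) = (-0.499279, -0.504167); Gamma_xxx = 0.000000, Gamma_xxy = 0.000000, Gamma_xyy = -0.114904, Gamma_yxx = 0.000000, Gamma_yxy = 0.334728, Gamma_yyy = 0.000000; k2 = (-0.499279, -0.504167, 0.029207, -0.168515)
  k3: at (x, y) = (-1.012482, -0.262604), (dx/dtau, dy/dtau) = (-0.499270, -0.504213); Gamma_xxx = 0.000000, Gamma_xxy = 0.000000, Gamma_xyy = -0.114905, Gamma_yxx = 0.000000, Gamma_yxy = 0.334726, Gamma_yyy = 0.000000; k3 = (-0.499270, -0.504213, 0.029212, -0.168527)
  k4: at (x, y) = (-1.024963, -0.275211), (dx/dtau, dy/dtau) = (-0.498539, -0.508426); Gamma_xxx = 0.000000, Gamma_xxy = 0.000000, Gamma_xyy = -0.114424, Gamma_yxx = 0.000000, Gamma_yxy = 0.336130, Gamma_yyy = 0.000000; k4 = (-0.498539, -0.508426, 0.029578, -0.170398)
  Y <- Y + (h/6)(k1 + 2k2 + 2k3 + k4): x = -1.0250, y = -0.2752, dx/dtau = -0.4985, dy/dtau = -0.5084
step 2:
  k1: at (x, y) = (-1.024964, -0.275210), (dx/dtau, dy/dtau) = (-0.498539, -0.508426); Gamma_xxx = 0.000000, Gamma_xxy = 0.000000, Gamma_xyy = -0.114424, Gamma_yxx = 0.000000, Gamma_yxy = 0.336130, Gamma_yyy = 0.000000; k1 = (-0.498539, -0.508426, 0.029578, -0.170398)
  k2: at (x, y) = (-1.037427, -0.287921), (dx/dtau, dy/dtau) = (-0.497800, -0.512686); Gamma_xxx = 0.000000, Gamma_xxy = 0.000000, Gamma_xyy = -0.113945, Gamma_yxx = 0.000000, Gamma_yxy = 0.337544, Gamma_yyy = 0.000000; k2 = (-0.497800, -0.512686, 0.029950, -0.172293)
  k3: at (x, y) = (-1.037409, -0.288027), (dx/dtau, dy/dtau) = (-0.497791, -0.512734); Gamma_xxx = 0.000000, Gamma_xxy = 0.000000, Gamma_xyy = -0.113946, Gamma_yxx = 0.000000, Gamma_yxy = 0.337542, Gamma_yyy = 0.000000; k3 = (-0.497791, -0.512734, 0.029956, -0.172305)
  k4: at (x, y) = (-1.049853, -0.300847), (dx/dtau, dy/dtau) = (-0.497042, -0.517041); Gamma_xxx = 0.000000, Gamma_xxy = 0.000000, Gamma_xyy = -0.113467, Gamma_yxx = 0.000000, Gamma_yxy = 0.338966, Gamma_yyy = 0.000000; k4 = (-0.497042, -0.517041, 0.030333, -0.174223)
  Y <- Y + (h/6)(k1 + 2k2 + 2k3 + k4): x = -1.0499, y = -0.3008, dx/dtau = -0.4970, dy/dtau = -0.5170


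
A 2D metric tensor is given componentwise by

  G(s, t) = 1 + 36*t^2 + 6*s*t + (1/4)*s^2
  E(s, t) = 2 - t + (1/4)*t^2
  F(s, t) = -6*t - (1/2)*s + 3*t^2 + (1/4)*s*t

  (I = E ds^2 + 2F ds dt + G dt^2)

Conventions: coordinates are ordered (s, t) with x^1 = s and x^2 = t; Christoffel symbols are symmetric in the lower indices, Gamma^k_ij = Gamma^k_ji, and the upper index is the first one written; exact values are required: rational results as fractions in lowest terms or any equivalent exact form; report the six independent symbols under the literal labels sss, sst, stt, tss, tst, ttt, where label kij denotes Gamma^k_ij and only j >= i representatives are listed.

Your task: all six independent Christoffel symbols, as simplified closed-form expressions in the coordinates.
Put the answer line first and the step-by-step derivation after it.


Answer: Gamma_sss = 0, Gamma_sst = (t - 2)/(s^2 + 24*s*t + 145*t^2 - 4*t + 8), Gamma_stt = (12*t - 24)/(s^2 + 24*s*t + 145*t^2 - 4*t + 8), Gamma_tss = 0, Gamma_tst = (s + 12*t)/(s^2 + 24*s*t + 145*t^2 - 4*t + 8), Gamma_ttt = (12*s + 144*t)/(s^2 + 24*s*t + 145*t^2 - 4*t + 8)

E = 2 - t + (1/4)*t^2; F = -6*t - (1/2)*s + 3*t^2 + (1/4)*s*t; G = 1 + 36*t^2 + 6*s*t + (1/4)*s^2
Gamma^k_ij = (1/2) g^{kl} (d_i g_jl + d_j g_il - d_l g_ij), with g^inv = (1/(EG-F^2)) [[G, -F], [-F, E]]
first partials: E_s = 0, E_t = -1 + (1/2)*t, F_s = -1/2 + (1/4)*t, F_t = -6 + 6*t + (1/4)*s, G_s = 6*t + (1/2)*s, G_t = 72*t + 6*s
D = EG - F^2 = 2 - t + (145/4)*t^2 + 6*s*t + (1/4)*s^2
expanded: Gamma^s_ss = (G E_s - 2F F_s + F E_t)/(2D), Gamma^s_st = (G E_t - F G_s)/(2D), Gamma^s_tt = (2G F_t - G G_s - F G_t)/(2D), Gamma^t_ss = (2E F_s - E E_t - F E_s)/(2D), Gamma^t_st = (E G_s - F E_t)/(2D), Gamma^t_tt = (E G_t - 2F F_t + F G_s)/(2D); substitute and cancel common factors


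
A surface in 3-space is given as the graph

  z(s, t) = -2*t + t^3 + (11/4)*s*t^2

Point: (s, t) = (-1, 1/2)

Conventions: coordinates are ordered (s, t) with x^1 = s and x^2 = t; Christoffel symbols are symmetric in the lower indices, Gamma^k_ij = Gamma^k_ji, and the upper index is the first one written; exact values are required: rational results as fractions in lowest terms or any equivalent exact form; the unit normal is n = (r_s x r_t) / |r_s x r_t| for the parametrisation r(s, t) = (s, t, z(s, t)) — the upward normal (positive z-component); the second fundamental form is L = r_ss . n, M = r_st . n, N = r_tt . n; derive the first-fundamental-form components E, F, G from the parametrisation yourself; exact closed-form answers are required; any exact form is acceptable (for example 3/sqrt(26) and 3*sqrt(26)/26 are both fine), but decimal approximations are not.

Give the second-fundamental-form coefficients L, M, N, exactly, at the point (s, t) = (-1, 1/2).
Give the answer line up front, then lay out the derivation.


Answer: L = 0, M = 44*sqrt(497)/1491, N = -40*sqrt(497)/1491

z_s = 11/16, z_t = -4, z_ss = 0, z_st = 11/4, z_tt = -5/2
E = 377/256, F = -11/4, G = 17; answer radicand W^2 = 4473/256
unnormalised second-form numerators: l = 0, m = 11/4, n = -5/2; L = l/sqrt(4473/256), and similarly M = m/sqrt(W^2), N = n/sqrt(W^2)


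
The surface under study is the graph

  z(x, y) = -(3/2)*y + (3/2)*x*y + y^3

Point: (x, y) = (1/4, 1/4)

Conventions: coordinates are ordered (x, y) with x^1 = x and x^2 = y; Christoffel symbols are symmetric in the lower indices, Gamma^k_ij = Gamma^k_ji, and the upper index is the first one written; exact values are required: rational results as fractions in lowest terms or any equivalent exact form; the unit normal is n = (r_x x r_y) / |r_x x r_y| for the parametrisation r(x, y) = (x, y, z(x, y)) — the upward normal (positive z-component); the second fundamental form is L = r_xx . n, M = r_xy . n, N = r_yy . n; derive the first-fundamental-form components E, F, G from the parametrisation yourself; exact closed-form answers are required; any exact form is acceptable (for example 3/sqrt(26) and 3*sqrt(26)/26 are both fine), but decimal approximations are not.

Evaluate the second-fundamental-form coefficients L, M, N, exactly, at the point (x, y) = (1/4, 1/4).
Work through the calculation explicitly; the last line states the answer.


z_x = 3/8, z_y = -15/16, z_xx = 0, z_xy = 3/2, z_yy = 3/2
E = 73/64, F = -45/128, G = 481/256; answer radicand W^2 = 517/256
unnormalised second-form numerators: l = 0, m = 3/2, n = 3/2; L = l/sqrt(517/256), and similarly M = m/sqrt(W^2), N = n/sqrt(W^2)

Answer: L = 0, M = 24*sqrt(517)/517, N = 24*sqrt(517)/517


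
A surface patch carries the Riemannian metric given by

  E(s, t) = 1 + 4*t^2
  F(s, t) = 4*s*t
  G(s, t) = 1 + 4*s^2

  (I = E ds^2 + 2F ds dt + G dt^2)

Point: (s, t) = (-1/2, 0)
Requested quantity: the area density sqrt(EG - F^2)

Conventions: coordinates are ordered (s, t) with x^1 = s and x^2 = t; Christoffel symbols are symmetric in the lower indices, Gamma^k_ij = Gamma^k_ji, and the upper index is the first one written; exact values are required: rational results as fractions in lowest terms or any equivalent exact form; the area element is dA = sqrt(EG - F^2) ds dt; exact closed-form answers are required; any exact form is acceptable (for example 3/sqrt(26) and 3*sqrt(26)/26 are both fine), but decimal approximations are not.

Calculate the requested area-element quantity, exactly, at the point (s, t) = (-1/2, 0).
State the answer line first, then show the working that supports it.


Answer: sqrt(EG - F^2) = sqrt(2)

E = 1, F = 0, G = 2; EG - F^2 = 2


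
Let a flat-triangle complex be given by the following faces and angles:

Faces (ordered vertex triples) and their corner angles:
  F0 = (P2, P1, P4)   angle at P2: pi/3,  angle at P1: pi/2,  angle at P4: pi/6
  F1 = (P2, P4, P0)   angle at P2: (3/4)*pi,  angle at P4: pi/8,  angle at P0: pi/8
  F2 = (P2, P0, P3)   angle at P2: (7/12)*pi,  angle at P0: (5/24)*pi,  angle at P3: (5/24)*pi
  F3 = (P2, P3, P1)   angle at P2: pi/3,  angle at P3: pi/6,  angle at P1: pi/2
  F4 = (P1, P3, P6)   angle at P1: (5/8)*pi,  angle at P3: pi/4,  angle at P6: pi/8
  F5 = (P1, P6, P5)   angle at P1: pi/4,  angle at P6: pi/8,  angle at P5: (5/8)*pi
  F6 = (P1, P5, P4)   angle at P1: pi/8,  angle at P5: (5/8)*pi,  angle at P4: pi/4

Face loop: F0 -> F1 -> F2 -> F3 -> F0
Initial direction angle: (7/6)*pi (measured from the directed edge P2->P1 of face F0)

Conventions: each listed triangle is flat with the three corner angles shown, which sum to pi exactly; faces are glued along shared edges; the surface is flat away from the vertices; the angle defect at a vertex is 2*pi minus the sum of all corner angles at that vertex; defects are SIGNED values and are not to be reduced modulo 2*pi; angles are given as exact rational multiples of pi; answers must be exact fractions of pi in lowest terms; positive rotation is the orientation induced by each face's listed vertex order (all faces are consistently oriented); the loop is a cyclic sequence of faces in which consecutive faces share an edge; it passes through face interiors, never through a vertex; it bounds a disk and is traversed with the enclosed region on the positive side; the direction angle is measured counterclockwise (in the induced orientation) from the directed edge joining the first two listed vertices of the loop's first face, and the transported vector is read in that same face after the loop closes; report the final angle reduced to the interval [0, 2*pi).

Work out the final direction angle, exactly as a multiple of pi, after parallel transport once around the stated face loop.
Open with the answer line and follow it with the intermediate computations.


Answer: final direction angle = (7/6)*pi

enclosed vertex P2: corner angles sum to 2*pi, defect = 2*pi - 2*pi = 0
transport around the loop rotates by the sum of enclosed defects; add to the initial angle mod 2*pi
final angle = (7/6)*pi + 0 = (7/6)*pi (mod 2*pi)


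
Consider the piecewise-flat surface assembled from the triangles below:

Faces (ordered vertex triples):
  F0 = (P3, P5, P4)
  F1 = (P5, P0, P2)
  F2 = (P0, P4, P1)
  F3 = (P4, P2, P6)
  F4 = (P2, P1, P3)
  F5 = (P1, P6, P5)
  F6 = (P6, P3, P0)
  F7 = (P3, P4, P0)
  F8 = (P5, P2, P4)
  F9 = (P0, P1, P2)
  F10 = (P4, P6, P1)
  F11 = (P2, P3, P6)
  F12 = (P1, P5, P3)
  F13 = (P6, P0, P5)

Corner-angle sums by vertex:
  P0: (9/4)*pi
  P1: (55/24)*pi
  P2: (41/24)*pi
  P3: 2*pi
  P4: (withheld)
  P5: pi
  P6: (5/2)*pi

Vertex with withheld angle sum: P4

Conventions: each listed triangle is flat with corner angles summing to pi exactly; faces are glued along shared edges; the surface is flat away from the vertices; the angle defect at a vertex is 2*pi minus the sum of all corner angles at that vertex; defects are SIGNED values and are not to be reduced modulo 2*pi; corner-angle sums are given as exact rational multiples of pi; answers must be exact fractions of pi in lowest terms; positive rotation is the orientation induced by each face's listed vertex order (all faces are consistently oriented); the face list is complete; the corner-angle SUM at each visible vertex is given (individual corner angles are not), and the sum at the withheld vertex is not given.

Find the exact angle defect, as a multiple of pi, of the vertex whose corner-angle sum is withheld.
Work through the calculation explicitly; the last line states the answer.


V = 7, E = 21, F = 14; chi = V - E + F = 0
Gauss-Bonnet: total defect = 2*pi*chi = 0; visible defects sum to pi/4

Answer: defect(P4) = -pi/4


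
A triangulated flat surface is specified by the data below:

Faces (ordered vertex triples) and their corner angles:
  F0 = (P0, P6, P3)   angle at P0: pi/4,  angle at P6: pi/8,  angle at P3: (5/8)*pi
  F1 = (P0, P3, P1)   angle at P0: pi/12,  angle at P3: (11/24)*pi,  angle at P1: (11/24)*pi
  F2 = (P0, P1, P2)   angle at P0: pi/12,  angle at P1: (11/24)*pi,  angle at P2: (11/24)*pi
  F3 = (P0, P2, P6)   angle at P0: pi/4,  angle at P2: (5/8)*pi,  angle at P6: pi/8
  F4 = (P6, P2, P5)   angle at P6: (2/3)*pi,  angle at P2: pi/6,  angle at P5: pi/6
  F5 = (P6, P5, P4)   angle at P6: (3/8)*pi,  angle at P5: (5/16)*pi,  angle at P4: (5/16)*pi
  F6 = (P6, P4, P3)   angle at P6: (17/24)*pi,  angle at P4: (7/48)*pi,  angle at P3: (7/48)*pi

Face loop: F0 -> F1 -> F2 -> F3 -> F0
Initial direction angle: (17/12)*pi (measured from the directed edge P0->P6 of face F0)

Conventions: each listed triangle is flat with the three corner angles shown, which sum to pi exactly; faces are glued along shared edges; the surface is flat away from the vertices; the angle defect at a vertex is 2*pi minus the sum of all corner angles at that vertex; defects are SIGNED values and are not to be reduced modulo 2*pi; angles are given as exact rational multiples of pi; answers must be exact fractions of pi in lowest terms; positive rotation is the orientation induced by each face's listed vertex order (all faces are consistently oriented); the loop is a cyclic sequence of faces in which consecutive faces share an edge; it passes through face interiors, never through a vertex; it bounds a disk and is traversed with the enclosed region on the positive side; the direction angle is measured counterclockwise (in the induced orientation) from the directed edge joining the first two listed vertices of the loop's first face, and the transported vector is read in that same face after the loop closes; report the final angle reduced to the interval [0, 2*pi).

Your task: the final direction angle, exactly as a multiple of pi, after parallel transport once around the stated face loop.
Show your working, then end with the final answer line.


enclosed vertex P0: corner angles sum to (2/3)*pi, defect = 2*pi - (2/3)*pi = (4/3)*pi
final direction = starting direction + enclosed defect total, reduced mod 2*pi (induced orientation)
final angle = (17/12)*pi + (4/3)*pi = (3/4)*pi (mod 2*pi)

Answer: final direction angle = (3/4)*pi


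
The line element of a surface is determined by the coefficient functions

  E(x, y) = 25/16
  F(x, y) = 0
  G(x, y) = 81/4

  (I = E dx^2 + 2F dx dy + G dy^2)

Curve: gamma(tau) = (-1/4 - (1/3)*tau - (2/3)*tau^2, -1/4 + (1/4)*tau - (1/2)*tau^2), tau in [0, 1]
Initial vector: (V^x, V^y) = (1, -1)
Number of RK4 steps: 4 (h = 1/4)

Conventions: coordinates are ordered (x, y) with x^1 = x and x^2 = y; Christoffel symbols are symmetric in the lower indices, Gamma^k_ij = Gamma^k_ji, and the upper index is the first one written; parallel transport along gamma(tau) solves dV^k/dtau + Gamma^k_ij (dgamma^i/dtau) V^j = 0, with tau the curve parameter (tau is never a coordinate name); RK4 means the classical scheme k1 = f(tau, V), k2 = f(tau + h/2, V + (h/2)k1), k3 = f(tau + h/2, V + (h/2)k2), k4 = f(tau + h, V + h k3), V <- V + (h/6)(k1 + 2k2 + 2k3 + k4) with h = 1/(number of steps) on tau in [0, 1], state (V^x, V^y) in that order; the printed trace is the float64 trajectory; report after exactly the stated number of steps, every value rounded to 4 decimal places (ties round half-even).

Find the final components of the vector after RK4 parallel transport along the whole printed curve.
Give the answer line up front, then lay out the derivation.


Answer: V^x = 1.0000, V^y = -1.0000

gamma'(tau) = (-1/3 - (4/3)*tau, 1/4 - tau); f(tau, V)^k = -Gamma^k_ij(gamma(tau)) gamma'^i(tau) V^j; h = 1/4; intermediate values shown to 6 dp
curve data and Christoffel symbols at the stage parameters:
  tau = 0.000000: gamma = (-0.250000, -0.250000), gamma' = (-0.333333, 0.250000); Gamma_xxx = 0.000000, Gamma_xxy = 0.000000, Gamma_xyy = 0.000000, Gamma_yxx = 0.000000, Gamma_yxy = 0.000000, Gamma_yyy = 0.000000
  tau = 0.125000: gamma = (-0.302083, -0.226562), gamma' = (-0.500000, 0.125000); Gamma_xxx = 0.000000, Gamma_xxy = 0.000000, Gamma_xyy = 0.000000, Gamma_yxx = 0.000000, Gamma_yxy = 0.000000, Gamma_yyy = 0.000000
  tau = 0.250000: gamma = (-0.375000, -0.218750), gamma' = (-0.666667, 0.000000); Gamma_xxx = 0.000000, Gamma_xxy = 0.000000, Gamma_xyy = 0.000000, Gamma_yxx = 0.000000, Gamma_yxy = 0.000000, Gamma_yyy = 0.000000
  tau = 0.375000: gamma = (-0.468750, -0.226562), gamma' = (-0.833333, -0.125000); Gamma_xxx = 0.000000, Gamma_xxy = 0.000000, Gamma_xyy = 0.000000, Gamma_yxx = 0.000000, Gamma_yxy = 0.000000, Gamma_yyy = 0.000000
  tau = 0.500000: gamma = (-0.583333, -0.250000), gamma' = (-1.000000, -0.250000); Gamma_xxx = 0.000000, Gamma_xxy = 0.000000, Gamma_xyy = 0.000000, Gamma_yxx = 0.000000, Gamma_yxy = 0.000000, Gamma_yyy = 0.000000
  tau = 0.625000: gamma = (-0.718750, -0.289062), gamma' = (-1.166667, -0.375000); Gamma_xxx = 0.000000, Gamma_xxy = 0.000000, Gamma_xyy = 0.000000, Gamma_yxx = 0.000000, Gamma_yxy = 0.000000, Gamma_yyy = 0.000000
  tau = 0.750000: gamma = (-0.875000, -0.343750), gamma' = (-1.333333, -0.500000); Gamma_xxx = 0.000000, Gamma_xxy = 0.000000, Gamma_xyy = 0.000000, Gamma_yxx = 0.000000, Gamma_yxy = 0.000000, Gamma_yyy = 0.000000
  tau = 0.875000: gamma = (-1.052083, -0.414062), gamma' = (-1.500000, -0.625000); Gamma_xxx = 0.000000, Gamma_xxy = 0.000000, Gamma_xyy = 0.000000, Gamma_yxx = 0.000000, Gamma_yxy = 0.000000, Gamma_yyy = 0.000000
  tau = 1.000000: gamma = (-1.250000, -0.500000), gamma' = (-1.666667, -0.750000); Gamma_xxx = 0.000000, Gamma_xxy = 0.000000, Gamma_xyy = 0.000000, Gamma_yxx = 0.000000, Gamma_yxy = 0.000000, Gamma_yyy = 0.000000
step 0: V^x = 1.0000, V^y = -1.0000
step 1: k1 = (0.000000, 0.000000), k2 = (0.000000, 0.000000), k3 = (0.000000, 0.000000), k4 = (0.000000, 0.000000); V <- V + (h/6)(k1 + 2k2 + 2k3 + k4): V^x = 1.0000, V^y = -1.0000
step 2: k1 = (0.000000, 0.000000), k2 = (0.000000, 0.000000), k3 = (0.000000, 0.000000), k4 = (0.000000, 0.000000); V <- V + (h/6)(k1 + 2k2 + 2k3 + k4): V^x = 1.0000, V^y = -1.0000
step 3: k1 = (0.000000, 0.000000), k2 = (0.000000, 0.000000), k3 = (0.000000, 0.000000), k4 = (0.000000, 0.000000); V <- V + (h/6)(k1 + 2k2 + 2k3 + k4): V^x = 1.0000, V^y = -1.0000
step 4: k1 = (0.000000, 0.000000), k2 = (0.000000, 0.000000), k3 = (0.000000, 0.000000), k4 = (0.000000, 0.000000); V <- V + (h/6)(k1 + 2k2 + 2k3 + k4): V^x = 1.0000, V^y = -1.0000


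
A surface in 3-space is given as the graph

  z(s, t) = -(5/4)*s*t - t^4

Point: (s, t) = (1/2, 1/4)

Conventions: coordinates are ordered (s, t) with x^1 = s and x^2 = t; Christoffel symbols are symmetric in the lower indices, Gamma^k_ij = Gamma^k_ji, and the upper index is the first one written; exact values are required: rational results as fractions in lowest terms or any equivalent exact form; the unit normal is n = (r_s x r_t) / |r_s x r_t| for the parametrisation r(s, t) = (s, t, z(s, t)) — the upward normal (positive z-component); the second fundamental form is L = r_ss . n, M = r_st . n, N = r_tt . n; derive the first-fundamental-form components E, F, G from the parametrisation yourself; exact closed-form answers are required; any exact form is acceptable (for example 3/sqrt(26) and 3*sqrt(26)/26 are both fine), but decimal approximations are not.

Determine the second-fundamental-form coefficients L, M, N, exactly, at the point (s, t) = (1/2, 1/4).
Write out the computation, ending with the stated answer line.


z_s = -5/16, z_t = -11/16, z_ss = 0, z_st = -5/4, z_tt = -3/4
E = 281/256, F = 55/256, G = 377/256; answer radicand W^2 = 201/128
unnormalised second-form numerators: l = 0, m = -5/4, n = -3/4; L = l/sqrt(201/128), and similarly M = m/sqrt(W^2), N = n/sqrt(W^2)

Answer: L = 0, M = -10*sqrt(402)/201, N = -2*sqrt(402)/67


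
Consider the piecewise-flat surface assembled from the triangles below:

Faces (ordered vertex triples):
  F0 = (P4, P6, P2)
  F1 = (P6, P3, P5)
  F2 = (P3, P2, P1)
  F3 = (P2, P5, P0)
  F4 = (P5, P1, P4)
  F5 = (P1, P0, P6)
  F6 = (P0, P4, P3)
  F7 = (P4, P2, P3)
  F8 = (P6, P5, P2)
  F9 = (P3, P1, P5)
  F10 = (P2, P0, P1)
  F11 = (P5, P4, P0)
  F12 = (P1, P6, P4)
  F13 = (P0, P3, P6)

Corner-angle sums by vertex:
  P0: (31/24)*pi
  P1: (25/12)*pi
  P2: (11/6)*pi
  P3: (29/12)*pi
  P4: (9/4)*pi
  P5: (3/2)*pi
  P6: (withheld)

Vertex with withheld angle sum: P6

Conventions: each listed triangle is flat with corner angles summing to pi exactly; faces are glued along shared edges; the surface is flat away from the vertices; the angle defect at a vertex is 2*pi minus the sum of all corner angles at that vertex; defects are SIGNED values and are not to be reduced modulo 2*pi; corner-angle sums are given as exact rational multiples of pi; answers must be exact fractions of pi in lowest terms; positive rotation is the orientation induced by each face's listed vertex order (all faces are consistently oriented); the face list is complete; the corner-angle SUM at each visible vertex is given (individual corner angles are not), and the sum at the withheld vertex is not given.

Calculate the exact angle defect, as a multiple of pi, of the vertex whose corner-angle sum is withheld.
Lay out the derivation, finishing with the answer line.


V = 7, E = 21, F = 14; chi = V - E + F = 0
Gauss-Bonnet: total defect = 2*pi*chi = 0; visible defects sum to (5/8)*pi

Answer: defect(P6) = (-5/8)*pi


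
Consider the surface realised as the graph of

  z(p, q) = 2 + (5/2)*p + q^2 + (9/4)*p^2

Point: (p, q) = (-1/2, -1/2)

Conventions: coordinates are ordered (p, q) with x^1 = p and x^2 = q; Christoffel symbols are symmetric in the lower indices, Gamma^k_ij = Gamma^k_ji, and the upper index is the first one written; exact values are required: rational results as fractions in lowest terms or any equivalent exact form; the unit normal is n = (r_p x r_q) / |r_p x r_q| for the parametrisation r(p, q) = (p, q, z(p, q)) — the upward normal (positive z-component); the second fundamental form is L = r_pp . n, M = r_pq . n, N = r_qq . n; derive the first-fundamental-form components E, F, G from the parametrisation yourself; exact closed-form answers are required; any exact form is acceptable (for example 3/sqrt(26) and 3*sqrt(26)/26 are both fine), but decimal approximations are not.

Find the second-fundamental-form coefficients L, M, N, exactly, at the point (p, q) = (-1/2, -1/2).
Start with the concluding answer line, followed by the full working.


Answer: L = 6*sqrt(33)/11, M = 0, N = 8*sqrt(33)/33

z_p = 1/4, z_q = -1, z_pp = 9/2, z_pq = 0, z_qq = 2
E = 17/16, F = -1/4, G = 2; answer radicand W^2 = 33/16
unnormalised second-form numerators: l = 9/2, m = 0, n = 2; L = l/sqrt(33/16), and similarly M = m/sqrt(W^2), N = n/sqrt(W^2)


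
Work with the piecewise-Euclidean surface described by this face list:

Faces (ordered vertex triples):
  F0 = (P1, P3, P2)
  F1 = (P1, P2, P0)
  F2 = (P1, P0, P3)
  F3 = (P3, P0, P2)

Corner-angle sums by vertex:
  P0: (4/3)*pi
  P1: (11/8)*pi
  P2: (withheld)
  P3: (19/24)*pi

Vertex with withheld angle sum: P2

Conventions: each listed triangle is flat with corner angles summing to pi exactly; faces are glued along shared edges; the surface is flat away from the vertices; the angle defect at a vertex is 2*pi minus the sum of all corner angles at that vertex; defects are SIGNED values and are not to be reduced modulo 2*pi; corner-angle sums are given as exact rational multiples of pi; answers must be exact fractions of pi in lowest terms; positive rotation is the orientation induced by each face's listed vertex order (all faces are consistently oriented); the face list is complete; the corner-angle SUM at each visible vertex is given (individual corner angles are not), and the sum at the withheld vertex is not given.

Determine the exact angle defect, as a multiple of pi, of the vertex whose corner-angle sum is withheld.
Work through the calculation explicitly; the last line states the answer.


V = 4, E = 6, F = 4; chi = V - E + F = 2
Gauss-Bonnet: total defect = 2*pi*chi = 4*pi; visible defects sum to (5/2)*pi

Answer: defect(P2) = (3/2)*pi


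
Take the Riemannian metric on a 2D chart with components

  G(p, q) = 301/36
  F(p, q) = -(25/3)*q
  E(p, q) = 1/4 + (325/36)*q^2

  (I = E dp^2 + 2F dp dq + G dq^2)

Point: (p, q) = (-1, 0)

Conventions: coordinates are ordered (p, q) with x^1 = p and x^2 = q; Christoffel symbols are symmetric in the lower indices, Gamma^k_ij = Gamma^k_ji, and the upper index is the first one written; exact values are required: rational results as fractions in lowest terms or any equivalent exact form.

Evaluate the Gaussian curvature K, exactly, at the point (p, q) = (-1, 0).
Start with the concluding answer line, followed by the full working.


Answer: K = -1300/301

E = 1/4, F = 0, G = 301/36, EG - F^2 = 301/144 at the point
E_p = 0, E_q = 0, F_p = 0, F_q = -25/3, G_p = 0, G_q = 0
E_qq = 325/18, F_pq = 0, G_pp = 0
The intrinsic route: Brioschi's K = (det M1 - det M2)/(EG - F^2)^2.
M1 = [[-E_qq/2 + F_pq - G_pp/2, E_p/2, F_p - E_q/2], [F_q - G_p/2, E, F], [G_q/2, F, G]] = [[-325/36, 0, 0], [-25/3, 1/4, 0], [0, 0, 301/36]]; det M1 = -97825/5184
M2 = [[0, E_q/2, G_p/2], [E_q/2, E, F], [G_p/2, F, G]] = [[0, 0, 0], [0, 1/4, 0], [0, 0, 301/36]]; det M2 = 0
det M1 - det M2 = -97825/5184; K = -97825/5184 / (301/144)^2 = -1300/301


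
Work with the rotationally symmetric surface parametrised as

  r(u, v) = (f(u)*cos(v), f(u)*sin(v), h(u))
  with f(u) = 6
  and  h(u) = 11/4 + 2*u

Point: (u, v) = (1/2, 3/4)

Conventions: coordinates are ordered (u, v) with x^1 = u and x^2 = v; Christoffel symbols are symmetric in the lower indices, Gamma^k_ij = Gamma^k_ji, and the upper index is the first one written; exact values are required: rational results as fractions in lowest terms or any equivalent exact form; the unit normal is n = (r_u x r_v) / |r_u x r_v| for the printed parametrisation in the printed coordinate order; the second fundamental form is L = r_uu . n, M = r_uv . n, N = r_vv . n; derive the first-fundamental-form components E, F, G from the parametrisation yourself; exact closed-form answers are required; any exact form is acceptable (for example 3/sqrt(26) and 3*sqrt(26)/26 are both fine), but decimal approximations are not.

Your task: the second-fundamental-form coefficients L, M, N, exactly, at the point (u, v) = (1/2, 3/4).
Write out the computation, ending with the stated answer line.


f = 6, f' = 0, f'' = 0, h' = 2, h'' = 0
E = 4, F = 0, G = 36; answer radicand W^2 = 4
unnormalised second-form numerators: l = 0, m = 0, n = 12; L = l/sqrt(4), and similarly M = m/sqrt(W^2), N = n/sqrt(W^2)

Answer: L = 0, M = 0, N = 6
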